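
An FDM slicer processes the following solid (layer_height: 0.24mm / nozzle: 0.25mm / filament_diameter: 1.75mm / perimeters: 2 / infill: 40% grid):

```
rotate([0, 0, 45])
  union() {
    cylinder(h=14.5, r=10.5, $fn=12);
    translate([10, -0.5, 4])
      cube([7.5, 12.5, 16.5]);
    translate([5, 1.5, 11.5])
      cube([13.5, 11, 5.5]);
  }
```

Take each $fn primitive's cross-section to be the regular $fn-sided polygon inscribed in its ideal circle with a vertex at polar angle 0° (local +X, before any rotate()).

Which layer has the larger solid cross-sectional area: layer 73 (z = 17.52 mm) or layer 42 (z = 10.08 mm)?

layer 42 (z = 10.08 mm)

Layer 73 (z = 17.52): the cylinder is not intersected at this z (z outside [0, 14.5]); the cube at (10, -0.5) (footprint 7.5×12.5) is included at this height (area 93.75 mm²); the cube at (5, 1.5) is absent (z outside [11.5, 17]); Taking the union: only the 7.5×12.5 cube at (10, -0.5) is present, so the union is just that shape — area = 93.75 mm²; (rotated 45° about Z; rotation is an isometry so areas/perimeters/island counts are preserved). So its area = 93.75 mm². Layer 42 (z = 10.08): the r=10.5 cylinder gives a regular 12-gon of circumradius 10.5 (constant along its height) (area = (12/2)·10.500²·sin(360°/12) = 330.75 mm²); the 7.5×12.5 cube at (10, -0.5) contributes its full rectangle (area 93.75 mm²); the cube at (5, 1.5) is not intersected at this z (z outside [11.5, 17]); Taking the union: the regions partially overlap — summed areas 424.50 mm² minus the doubly-counted overlap 0.68 mm² gives 423.82 mm² — area = 423.82 mm²; (rotated 45° about Z; rotation is an isometry so areas/perimeters/island counts are preserved). So its area = 423.82 mm². Layer 42 is larger (423.82 vs 93.75 mm²).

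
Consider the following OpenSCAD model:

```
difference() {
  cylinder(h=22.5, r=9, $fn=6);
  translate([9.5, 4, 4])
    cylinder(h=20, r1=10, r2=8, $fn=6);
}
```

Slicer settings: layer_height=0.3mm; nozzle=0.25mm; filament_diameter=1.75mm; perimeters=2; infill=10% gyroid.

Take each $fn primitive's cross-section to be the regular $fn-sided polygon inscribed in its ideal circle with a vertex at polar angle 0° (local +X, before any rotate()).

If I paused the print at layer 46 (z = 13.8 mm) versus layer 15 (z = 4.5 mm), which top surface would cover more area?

layer 46 (z = 13.8 mm)

Layer 46 (z = 13.8): the r=9 cylinder gives a regular 6-gon of circumradius 9 (constant along its height) (area = (6/2)·9.000²·sin(360°/6) = 210.44 mm²); the cone at (9.5, 4) (r1=10→r2=8) has section circumradius 9.020 here — a regular 6-gon (area = (6/2)·9.020²·sin(360°/6) = 211.38 mm²); Taking the first minus the rest: starting from the r=9 cylinder (210.44 mm²), the cone at (9.5, 4) partially overlaps it — only the 55.38 mm² overlap (of its 211.38 mm²) is removed, clipping the outline — area = 155.06 mm². So its area = 155.06 mm². Layer 15 (z = 4.5): the r=9 cylinder gives a regular 6-gon of circumradius 9 (constant along its height) (area = (6/2)·9.000²·sin(360°/6) = 210.44 mm²); the cone at (9.5, 4): at t=0.025 of its height the radius interpolates to r₁+(r₂−r₁)t = 9.950, giving a regular 6-gon of that circumradius (area = (6/2)·9.950²·sin(360°/6) = 257.22 mm²); After the difference (first − rest): starting from the r=9 cylinder (210.44 mm²), the cone at (9.5, 4) partially overlaps it — only the 68.00 mm² overlap (of its 257.22 mm²) is removed, clipping the outline — area = 142.44 mm². So its area = 142.44 mm². Layer 46 is larger (155.06 vs 142.44 mm²).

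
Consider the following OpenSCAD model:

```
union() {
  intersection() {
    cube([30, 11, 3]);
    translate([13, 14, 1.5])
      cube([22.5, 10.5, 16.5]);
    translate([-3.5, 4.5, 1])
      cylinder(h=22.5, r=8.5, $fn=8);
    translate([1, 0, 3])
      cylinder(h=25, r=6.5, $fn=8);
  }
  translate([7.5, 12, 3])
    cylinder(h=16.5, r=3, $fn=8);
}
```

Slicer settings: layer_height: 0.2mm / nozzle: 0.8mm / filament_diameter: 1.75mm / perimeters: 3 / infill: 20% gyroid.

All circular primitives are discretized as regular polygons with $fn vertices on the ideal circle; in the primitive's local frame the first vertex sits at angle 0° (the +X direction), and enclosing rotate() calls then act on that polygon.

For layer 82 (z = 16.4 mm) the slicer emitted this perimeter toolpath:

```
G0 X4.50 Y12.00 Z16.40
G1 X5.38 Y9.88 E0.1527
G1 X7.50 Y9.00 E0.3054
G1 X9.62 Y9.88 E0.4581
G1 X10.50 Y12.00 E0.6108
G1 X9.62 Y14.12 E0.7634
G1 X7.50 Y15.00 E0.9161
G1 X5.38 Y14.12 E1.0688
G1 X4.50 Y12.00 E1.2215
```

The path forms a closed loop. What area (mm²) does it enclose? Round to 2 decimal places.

25.44 mm²

Apply the shoelace formula to the sequence of (X, Y) vertices; enclosed area = 25.44 mm².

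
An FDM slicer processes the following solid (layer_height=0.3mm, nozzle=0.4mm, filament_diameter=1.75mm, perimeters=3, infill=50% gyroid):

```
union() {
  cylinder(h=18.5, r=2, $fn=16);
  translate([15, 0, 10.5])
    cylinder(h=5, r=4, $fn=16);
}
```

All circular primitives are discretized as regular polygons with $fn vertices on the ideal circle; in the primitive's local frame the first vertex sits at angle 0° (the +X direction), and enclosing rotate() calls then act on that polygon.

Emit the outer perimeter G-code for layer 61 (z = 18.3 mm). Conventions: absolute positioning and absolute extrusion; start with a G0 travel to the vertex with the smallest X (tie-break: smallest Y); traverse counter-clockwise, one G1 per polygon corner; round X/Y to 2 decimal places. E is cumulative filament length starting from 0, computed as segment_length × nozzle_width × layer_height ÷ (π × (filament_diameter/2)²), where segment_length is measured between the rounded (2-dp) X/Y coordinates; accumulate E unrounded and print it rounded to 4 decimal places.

At z = 18.3 mm: the r=2 cylinder contributes a regular 16-gon of circumradius 2; the cylinder at (15, 0) is absent (z outside [10.5, 15.5]); Merging all regions: only the r=2 cylinder is present, so the union is just that shape — 1 connected region. The outline is a single polygon with 16 vertices. Extrusion per mm of travel: 0.4 × 0.3 / (π × 0.875²) = 0.049890. Accumulating E over each segment gives final E = 0.6231.

G0 X-2.00 Y0.00 Z18.30
G1 X-1.85 Y-0.77 E0.0391
G1 X-1.41 Y-1.41 E0.0779
G1 X-0.77 Y-1.85 E0.1166
G1 X0.00 Y-2.00 E0.1558
G1 X0.77 Y-1.85 E0.1949
G1 X1.41 Y-1.41 E0.2337
G1 X1.85 Y-0.77 E0.2724
G1 X2.00 Y0.00 E0.3115
G1 X1.85 Y0.77 E0.3507
G1 X1.41 Y1.41 E0.3894
G1 X0.77 Y1.85 E0.4282
G1 X0.00 Y2.00 E0.4673
G1 X-0.77 Y1.85 E0.5064
G1 X-1.41 Y1.41 E0.5452
G1 X-1.85 Y0.77 E0.5839
G1 X-2.00 Y0.00 E0.6231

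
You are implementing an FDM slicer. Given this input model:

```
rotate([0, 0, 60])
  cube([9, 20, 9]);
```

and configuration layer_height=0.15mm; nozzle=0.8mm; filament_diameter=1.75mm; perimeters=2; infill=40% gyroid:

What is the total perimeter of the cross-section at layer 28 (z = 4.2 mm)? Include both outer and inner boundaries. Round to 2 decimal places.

At z = 4.2 mm: the 9×20 cube contributes its full rectangle (perimeter 58.00 mm); (whole slice rotated 60° about Z — lengths, areas and connectivity unchanged). Overall, the cross-section is a single solid region. Total boundary length (outer) = 58.00 mm.

58.00 mm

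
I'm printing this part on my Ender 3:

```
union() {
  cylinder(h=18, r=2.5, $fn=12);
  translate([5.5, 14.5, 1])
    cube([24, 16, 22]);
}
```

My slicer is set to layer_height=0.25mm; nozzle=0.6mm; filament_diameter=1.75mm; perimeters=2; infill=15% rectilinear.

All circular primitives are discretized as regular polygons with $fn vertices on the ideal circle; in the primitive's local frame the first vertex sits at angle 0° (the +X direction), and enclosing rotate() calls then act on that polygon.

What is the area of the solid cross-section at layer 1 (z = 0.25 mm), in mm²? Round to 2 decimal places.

At z = 0.25 mm: the cylinder: section is a regular 12-gon, circumradius r=2.5 (area = (12/2)·2.500²·sin(360°/12) = 18.75 mm²); the cube at (5.5, 14.5) does not reach this height (z outside [1, 23]); Taking the union: only the r=2.5 cylinder is present, so the union is just that shape — area = 18.75 mm². Overall, the cross-section is a single solid region. Net area = 18.75 mm².

18.75 mm²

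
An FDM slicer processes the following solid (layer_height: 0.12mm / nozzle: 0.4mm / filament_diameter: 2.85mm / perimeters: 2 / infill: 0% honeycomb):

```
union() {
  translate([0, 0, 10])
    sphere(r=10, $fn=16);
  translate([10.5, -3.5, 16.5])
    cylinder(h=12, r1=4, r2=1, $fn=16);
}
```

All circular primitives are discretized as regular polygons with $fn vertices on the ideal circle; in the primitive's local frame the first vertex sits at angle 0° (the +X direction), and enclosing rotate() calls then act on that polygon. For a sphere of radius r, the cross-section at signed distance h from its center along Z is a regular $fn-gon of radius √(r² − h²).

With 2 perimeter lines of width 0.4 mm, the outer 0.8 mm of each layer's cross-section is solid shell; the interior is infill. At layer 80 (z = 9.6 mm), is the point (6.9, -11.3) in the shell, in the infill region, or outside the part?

outside

At z = 9.6 mm: the sphere: section is a regular 16-gon, circumradius = √(r²−h²) = √(10²−0.4²) = 9.992; the cone at (10.5, -3.5) is absent (z outside [16.5, 28.5]); Combining (union): only the r=10 sphere is present, so the union is just that shape — 1 connected region. Overall, the cross-section is a single solid region. The nearest boundary edge runs (3.82, -9.23)→(7.07, -7.07); distance from the point to it = 3.43 mm. The point is not inside any of the regions above, so it lies outside the cross-section (3.43 mm from the nearest boundary).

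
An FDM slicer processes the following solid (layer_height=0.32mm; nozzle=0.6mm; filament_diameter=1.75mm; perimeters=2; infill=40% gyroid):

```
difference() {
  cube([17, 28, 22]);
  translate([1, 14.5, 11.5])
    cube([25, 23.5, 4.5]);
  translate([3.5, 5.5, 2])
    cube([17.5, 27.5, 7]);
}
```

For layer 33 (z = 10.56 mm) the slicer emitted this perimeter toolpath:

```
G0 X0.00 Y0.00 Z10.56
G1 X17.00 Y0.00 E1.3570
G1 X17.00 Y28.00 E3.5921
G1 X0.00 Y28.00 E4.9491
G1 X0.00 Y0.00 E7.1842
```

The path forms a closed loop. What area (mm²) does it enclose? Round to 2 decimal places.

476.00 mm²

Apply the shoelace formula to the sequence of (X, Y) vertices; enclosed area = 476.00 mm².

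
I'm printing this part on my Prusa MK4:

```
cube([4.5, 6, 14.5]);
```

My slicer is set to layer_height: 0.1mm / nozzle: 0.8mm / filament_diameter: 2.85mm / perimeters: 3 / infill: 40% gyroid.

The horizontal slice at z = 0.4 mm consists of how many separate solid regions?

1

At z = 0.4 mm: the cube is present — its section is the full 4.5×6 rectangle. The result has 1 disconnected region.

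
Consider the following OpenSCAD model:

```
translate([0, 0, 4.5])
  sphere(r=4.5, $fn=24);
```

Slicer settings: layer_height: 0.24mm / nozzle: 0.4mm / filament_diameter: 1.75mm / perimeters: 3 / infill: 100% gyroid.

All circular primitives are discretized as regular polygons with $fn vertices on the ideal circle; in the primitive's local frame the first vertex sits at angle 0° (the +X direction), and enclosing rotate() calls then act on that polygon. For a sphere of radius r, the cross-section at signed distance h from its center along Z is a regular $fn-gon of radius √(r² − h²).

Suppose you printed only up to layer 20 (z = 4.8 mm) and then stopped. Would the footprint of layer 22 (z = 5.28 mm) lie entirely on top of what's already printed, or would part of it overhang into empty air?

entirely on top

Compare the two slices. At z = 4.8: the r=4.5 sphere slices to a regular 24-gon of circumradius 4.490 (√(r²−h²) with h=0.3 from center) (area = (24/2)·4.490²·sin(360°/24) = 62.61 mm²). At z = 5.28: the r=4.5 sphere slices to a regular 24-gon of circumradius 4.432 (√(r²−h²) with h=0.78 from center) (area = (24/2)·4.432²·sin(360°/24) = 61.00 mm²). Checking containment: the cross-section at z = 5.28 is a subset of the cross-section at z = 4.8.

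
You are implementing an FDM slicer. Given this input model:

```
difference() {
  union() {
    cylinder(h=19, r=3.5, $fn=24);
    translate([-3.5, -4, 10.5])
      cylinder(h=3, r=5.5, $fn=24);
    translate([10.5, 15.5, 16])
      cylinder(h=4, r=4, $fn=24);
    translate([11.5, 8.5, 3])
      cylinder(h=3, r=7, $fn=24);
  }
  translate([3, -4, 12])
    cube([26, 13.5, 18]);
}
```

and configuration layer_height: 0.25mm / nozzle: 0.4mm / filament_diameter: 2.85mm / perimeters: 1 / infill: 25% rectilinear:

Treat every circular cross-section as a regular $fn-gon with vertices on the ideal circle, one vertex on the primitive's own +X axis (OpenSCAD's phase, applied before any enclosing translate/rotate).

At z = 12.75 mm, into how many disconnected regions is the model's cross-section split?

At z = 12.75 mm: the cylinder: section is a regular 24-gon, circumradius r=3.5; the cylinder at (-3.5, -4): section is a regular 24-gon, circumradius r=5.5; the cylinder at (10.5, 15.5) is absent (z outside [16, 20]); the cylinder at (11.5, 8.5) is not intersected at this z (z outside [3, 6]); Merging all regions: the regions partially overlap (shared area 17.45 mm²), so overlapping operands fuse into one piece — 1 connected region; the 26×13.5 cube at (3, -4) contributes its full rectangle; After the difference (first − rest): starting from the result so far, the 26×13.5 cube at (3, -4) partially overlaps it — only the 1.15 mm² overlap (of its 351.00 mm²) is removed, clipping the outline — 1 connected region. The result has 1 disconnected region.

1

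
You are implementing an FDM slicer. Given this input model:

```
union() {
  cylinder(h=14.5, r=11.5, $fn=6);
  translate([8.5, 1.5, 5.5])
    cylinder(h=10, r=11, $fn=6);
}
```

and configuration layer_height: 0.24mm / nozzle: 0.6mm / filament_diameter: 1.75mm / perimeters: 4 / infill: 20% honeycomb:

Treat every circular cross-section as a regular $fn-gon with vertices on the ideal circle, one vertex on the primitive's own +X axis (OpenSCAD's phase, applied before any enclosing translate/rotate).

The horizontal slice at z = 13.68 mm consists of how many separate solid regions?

At z = 13.68 mm: the r=11.5 cylinder gives a regular 6-gon of circumradius 11.5 (constant along its height); the cylinder at (8.5, 1.5): section is a regular 6-gon, circumradius r=11; Merging all regions: the regions partially overlap (shared area 157.71 mm²), so overlapping operands fuse into one piece — 1 connected region. The result has 1 disconnected region.

1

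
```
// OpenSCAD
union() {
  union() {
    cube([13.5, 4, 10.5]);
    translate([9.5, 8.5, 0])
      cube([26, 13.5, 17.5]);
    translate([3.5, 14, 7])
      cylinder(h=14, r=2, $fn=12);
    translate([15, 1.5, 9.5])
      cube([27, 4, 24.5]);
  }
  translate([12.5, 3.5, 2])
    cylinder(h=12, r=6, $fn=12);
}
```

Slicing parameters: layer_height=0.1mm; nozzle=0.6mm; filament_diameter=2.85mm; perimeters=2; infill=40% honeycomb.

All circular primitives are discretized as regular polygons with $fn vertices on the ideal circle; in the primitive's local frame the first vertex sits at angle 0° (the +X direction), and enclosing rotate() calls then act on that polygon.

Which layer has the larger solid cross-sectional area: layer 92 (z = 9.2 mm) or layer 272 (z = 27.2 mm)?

Layer 92 (z = 9.2): the cube (footprint 13.5×4) is included at this height (area 54.00 mm²); the cube at (9.5, 8.5) (footprint 26×13.5) is included at this height (area 351.00 mm²); the r=2 cylinder at (3.5, 14) gives a regular 12-gon of circumradius 2 (constant along its height) (area = (12/2)·2.000²·sin(360°/12) = 12.00 mm²); the cube at (15, 1.5) is absent (z outside [9.5, 34]); Combining (union): the 3 present regions are separate (no shared area or edge), so areas and boundary lengths simply add and each stays a separate island — area = 417.00 mm²; the r=6 cylinder at (12.5, 3.5) contributes a regular 12-gon of circumradius 6 (area = (12/2)·6.000²·sin(360°/12) = 108.00 mm²); Taking the union: the regions partially overlap — summed areas 525.00 mm² minus the doubly-counted overlap 29.84 mm² gives 495.16 mm² — area = 495.16 mm². So its area = 495.16 mm². Layer 272 (z = 27.2): the cube does not reach this height (z outside [0, 10.5]); the cube at (9.5, 8.5) is not intersected at this z (z outside [0, 17.5]); the cylinder at (3.5, 14) is absent (z outside [7, 21]); the cube at (15, 1.5) (footprint 27×4) is included at this height (area 108.00 mm²); Combining (union): only the 27×4 cube at (15, 1.5) is present, so the union is just that shape — area = 108.00 mm²; the cylinder at (12.5, 3.5) does not reach this height (z outside [2, 14]); Taking the union: only the result so far is present, so the union is just that shape — area = 108.00 mm². So its area = 108.00 mm². Layer 92 is larger (495.16 vs 108.00 mm²).

layer 92 (z = 9.2 mm)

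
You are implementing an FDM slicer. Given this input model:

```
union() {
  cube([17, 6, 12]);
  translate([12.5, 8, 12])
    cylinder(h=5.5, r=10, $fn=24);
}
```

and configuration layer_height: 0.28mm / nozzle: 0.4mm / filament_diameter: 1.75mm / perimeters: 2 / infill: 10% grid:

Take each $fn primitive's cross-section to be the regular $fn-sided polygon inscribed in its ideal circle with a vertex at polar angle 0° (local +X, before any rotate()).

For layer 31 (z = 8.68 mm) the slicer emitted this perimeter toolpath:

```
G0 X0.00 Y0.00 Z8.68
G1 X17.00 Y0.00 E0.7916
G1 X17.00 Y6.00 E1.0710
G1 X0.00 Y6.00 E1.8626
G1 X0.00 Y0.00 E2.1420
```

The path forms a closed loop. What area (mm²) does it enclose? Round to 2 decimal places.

Apply the shoelace formula to the sequence of (X, Y) vertices; enclosed area = 102.00 mm².

102.00 mm²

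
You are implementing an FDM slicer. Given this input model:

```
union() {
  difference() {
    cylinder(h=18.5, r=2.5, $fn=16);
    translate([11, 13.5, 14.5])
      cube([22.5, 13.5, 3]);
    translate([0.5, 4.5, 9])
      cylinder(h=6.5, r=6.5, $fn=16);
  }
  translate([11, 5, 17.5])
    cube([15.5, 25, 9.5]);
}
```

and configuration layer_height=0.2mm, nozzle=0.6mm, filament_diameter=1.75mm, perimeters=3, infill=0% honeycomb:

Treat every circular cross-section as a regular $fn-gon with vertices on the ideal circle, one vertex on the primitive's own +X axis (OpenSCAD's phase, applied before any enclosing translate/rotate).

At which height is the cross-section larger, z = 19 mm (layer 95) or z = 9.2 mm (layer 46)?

Layer 95 (z = 19): the cylinder is not intersected at this z (z outside [0, 18.5]); the cube at (11, 13.5) does not reach this height (z outside [14.5, 17.5]); the cylinder at (0.5, 4.5) is not intersected at this z (z outside [9, 15.5]); Subtracting the remaining from the first: the first operand is absent here, so nothing remains; the 15.5×25 cube at (11, 5) contributes its full rectangle (area 387.50 mm²); Merging all regions: only the 15.5×25 cube at (11, 5) is present, so the union is just that shape — area = 387.50 mm². So its area = 387.50 mm². Layer 46 (z = 9.2): the r=2.5 cylinder contributes a regular 16-gon of circumradius 2.5 (area = (16/2)·2.500²·sin(360°/16) = 19.13 mm²); the cube at (11, 13.5) is absent (z outside [14.5, 17.5]); the r=6.5 cylinder at (0.5, 4.5) gives a regular 16-gon of circumradius 6.5 (constant along its height) (area = (16/2)·6.500²·sin(360°/16) = 129.35 mm²); Taking the first minus the rest: starting from the r=2.5 cylinder (19.13 mm²), the r=6.5 cylinder at (0.5, 4.5) partially overlaps it — only the 17.61 mm² overlap (of its 129.35 mm²) is removed, clipping the outline — area = 1.53 mm²; the cube at (11, 5) is absent (z outside [17.5, 27]); Taking the union: only the result so far is present, so the union is just that shape — area = 1.53 mm². So its area = 1.53 mm². Layer 95 is larger (387.50 vs 1.53 mm²).

layer 95 (z = 19 mm)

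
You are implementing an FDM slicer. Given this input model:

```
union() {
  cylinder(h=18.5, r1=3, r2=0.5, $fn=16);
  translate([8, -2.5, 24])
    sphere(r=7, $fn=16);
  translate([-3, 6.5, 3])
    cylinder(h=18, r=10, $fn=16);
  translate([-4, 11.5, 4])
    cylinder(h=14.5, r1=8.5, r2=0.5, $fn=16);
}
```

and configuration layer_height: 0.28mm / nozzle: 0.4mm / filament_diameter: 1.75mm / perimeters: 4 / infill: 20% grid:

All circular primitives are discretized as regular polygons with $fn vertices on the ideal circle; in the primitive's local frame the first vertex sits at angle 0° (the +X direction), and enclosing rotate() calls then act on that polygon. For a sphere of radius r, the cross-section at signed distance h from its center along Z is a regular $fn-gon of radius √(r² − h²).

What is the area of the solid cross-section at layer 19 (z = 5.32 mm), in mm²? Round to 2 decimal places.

At z = 5.32 mm: the cone: at t=0.288 of its height the radius interpolates to r₁+(r₂−r₁)t = 2.281, giving a regular 16-gon of that circumradius (area = (16/2)·2.281²·sin(360°/16) = 15.93 mm²); the sphere at (8, -2.5) is not intersected at this z (|z−center|=18.680 > r=7); the r=10 cylinder at (-3, 6.5) gives a regular 16-gon of circumradius 10 (constant along its height) (area = (16/2)·10.000²·sin(360°/16) = 306.15 mm²); the cone at (-4, 11.5) contributes a regular 16-gon of circumradius 7.772 (interpolated between r1=8.5 and r2=0.5 at t=0.091) (area = (16/2)·7.772²·sin(360°/16) = 184.91 mm²); Merging all regions: the regions partially overlap — summed areas 506.99 mm² minus the doubly-counted overlap 164.35 mm² gives 342.64 mm² — area = 342.64 mm². Overall, the cross-section is a single solid region. Net area = 342.64 mm².

342.64 mm²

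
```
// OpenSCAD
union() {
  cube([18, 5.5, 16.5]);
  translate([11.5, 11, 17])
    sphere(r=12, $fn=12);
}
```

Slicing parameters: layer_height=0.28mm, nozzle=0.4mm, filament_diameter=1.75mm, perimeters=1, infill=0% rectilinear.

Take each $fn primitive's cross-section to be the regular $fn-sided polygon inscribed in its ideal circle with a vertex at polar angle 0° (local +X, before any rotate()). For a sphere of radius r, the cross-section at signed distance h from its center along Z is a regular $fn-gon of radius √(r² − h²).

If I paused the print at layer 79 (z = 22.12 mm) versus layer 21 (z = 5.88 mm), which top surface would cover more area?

Layer 79 (z = 22.12): the cube is absent (z outside [0, 16.5]); the r=12 sphere at (11.5, 11) contributes a regular 12-gon of circumradius √(12²−5.12²) = 10.853 (area = (12/2)·10.853²·sin(360°/12) = 353.36 mm²); Merging all regions: only the r=12 sphere at (11.5, 11) is present, so the union is just that shape — area = 353.36 mm². So its area = 353.36 mm². Layer 21 (z = 5.88): the 18×5.5 cube contributes its full rectangle (area 99.00 mm²); the r=12 sphere at (11.5, 11) slices to a regular 12-gon of circumradius 4.511 (√(r²−h²) with h=11.12 from center) (area = (12/2)·4.511²·sin(360°/12) = 61.04 mm²); Merging all regions: the 2 present regions are separate (no shared area or edge), so areas and boundary lengths simply add and each stays a separate island — area = 160.04 mm². So its area = 160.04 mm². Layer 79 is larger (353.36 vs 160.04 mm²).

layer 79 (z = 22.12 mm)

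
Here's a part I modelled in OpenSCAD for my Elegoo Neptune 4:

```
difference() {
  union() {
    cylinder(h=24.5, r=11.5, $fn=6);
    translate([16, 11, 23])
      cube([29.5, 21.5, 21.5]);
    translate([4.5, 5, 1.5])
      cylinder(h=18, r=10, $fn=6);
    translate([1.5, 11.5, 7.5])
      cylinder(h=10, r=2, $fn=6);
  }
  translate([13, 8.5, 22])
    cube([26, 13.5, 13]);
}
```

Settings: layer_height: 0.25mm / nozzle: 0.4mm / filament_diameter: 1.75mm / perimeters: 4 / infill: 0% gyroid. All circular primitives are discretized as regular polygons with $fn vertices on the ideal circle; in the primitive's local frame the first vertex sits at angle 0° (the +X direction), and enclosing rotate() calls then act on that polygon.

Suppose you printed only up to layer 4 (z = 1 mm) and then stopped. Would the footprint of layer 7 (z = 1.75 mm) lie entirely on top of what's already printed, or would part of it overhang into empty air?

Compare the two slices. At z = 1: the cylinder: section is a regular 6-gon, circumradius r=11.5 (area = (6/2)·11.500²·sin(360°/6) = 343.60 mm²); the cube at (16, 11) is not intersected at this z (z outside [23, 44.5]); the cylinder at (4.5, 5) does not reach this height (z outside [1.5, 19.5]); the cylinder at (1.5, 11.5) does not reach this height (z outside [7.5, 17.5]); Combining (union): only the r=11.5 cylinder is present, so the union is just that shape — area = 343.60 mm²; the cube at (13, 8.5) is not intersected at this z (z outside [22, 35]); Subtracting the remaining from the first: none of the subtracted shapes is present at this height, so the result so far is unchanged — area = 343.60 mm². At z = 1.75: the cylinder: section is a regular 6-gon, circumradius r=11.5 (area = (6/2)·11.500²·sin(360°/6) = 343.60 mm²); the cube at (16, 11) is absent (z outside [23, 44.5]); the r=10 cylinder at (4.5, 5) gives a regular 6-gon of circumradius 10 (constant along its height) (area = (6/2)·10.000²·sin(360°/6) = 259.81 mm²); the cylinder at (1.5, 11.5) is not intersected at this z (z outside [7.5, 17.5]); Combining (union): the regions partially overlap — summed areas 603.40 mm² minus the doubly-counted overlap 170.28 mm² gives 433.12 mm² — area = 433.12 mm²; the cube at (13, 8.5) is absent (z outside [22, 35]); After the difference (first − rest): none of the subtracted shapes is present at this height, so the result so far is unchanged — area = 433.12 mm². Checking containment: at z = 1.75 the cross-section extends beyond the z = 1 cross-section by about 89.53 mm².

part overhangs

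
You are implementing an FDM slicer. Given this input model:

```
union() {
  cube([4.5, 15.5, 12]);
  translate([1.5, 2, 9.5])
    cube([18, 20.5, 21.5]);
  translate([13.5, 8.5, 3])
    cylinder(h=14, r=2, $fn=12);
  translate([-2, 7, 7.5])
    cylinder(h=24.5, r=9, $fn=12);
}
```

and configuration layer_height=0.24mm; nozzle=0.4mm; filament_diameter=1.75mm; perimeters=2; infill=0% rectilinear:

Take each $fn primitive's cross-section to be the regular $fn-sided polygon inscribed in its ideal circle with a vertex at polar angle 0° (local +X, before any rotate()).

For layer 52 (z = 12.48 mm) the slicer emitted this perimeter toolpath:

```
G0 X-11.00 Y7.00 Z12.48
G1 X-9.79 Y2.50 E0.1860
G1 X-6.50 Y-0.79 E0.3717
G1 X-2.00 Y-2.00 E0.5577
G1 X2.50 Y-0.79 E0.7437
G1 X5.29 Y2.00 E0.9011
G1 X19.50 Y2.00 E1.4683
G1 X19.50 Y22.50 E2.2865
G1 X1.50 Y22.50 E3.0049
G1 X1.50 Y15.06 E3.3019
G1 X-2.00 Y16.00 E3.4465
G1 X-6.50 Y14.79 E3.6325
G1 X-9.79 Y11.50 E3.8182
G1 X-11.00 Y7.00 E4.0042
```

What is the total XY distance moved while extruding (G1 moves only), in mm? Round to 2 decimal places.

Sum the Euclidean lengths of each G1 segment: total = 100.32 mm.

100.32 mm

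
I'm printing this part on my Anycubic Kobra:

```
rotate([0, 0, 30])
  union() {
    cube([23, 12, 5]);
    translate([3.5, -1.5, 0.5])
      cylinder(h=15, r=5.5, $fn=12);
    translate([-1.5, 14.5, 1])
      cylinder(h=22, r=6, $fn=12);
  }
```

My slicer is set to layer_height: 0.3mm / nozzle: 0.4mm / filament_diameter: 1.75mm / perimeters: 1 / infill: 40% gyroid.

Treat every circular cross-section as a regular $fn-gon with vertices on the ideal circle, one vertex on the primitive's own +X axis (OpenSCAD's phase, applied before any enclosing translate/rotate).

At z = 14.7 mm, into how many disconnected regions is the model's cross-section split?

At z = 14.7 mm: the cube is absent (z outside [0, 5]); the r=5.5 cylinder at (3.5, -1.5) contributes a regular 12-gon of circumradius 5.5; the r=6 cylinder at (-1.5, 14.5) gives a regular 12-gon of circumradius 6 (constant along its height); Taking the union: the 2 present regions are separate (no shared area or edge), so areas and boundary lengths simply add and each stays a separate island — 2 connected regions; (rotated 30° about Z; rotation is an isometry so areas/perimeters/island counts are preserved). The result has 2 disconnected regions.

2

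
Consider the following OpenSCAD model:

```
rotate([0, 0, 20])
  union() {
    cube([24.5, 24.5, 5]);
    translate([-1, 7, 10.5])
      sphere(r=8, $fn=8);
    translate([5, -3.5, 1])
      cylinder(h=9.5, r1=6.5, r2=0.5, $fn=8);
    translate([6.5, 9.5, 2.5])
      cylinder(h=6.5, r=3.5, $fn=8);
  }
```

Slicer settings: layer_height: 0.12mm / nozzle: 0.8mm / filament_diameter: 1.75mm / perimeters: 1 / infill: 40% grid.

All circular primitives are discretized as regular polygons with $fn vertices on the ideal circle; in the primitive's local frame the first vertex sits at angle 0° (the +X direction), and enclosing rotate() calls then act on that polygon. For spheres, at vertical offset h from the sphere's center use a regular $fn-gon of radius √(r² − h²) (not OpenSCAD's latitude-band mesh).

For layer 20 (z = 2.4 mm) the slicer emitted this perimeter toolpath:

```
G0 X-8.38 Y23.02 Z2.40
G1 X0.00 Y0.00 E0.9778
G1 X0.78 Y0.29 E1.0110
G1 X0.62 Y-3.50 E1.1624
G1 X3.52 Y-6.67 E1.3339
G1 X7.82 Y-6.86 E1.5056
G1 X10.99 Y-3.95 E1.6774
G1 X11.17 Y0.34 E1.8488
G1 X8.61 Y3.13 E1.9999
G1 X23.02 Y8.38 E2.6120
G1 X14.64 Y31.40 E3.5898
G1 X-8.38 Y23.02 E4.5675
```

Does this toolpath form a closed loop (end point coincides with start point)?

yes

Start point (G0): (-8.38, 23.02). End point (last G1): the path returns to the start — closed.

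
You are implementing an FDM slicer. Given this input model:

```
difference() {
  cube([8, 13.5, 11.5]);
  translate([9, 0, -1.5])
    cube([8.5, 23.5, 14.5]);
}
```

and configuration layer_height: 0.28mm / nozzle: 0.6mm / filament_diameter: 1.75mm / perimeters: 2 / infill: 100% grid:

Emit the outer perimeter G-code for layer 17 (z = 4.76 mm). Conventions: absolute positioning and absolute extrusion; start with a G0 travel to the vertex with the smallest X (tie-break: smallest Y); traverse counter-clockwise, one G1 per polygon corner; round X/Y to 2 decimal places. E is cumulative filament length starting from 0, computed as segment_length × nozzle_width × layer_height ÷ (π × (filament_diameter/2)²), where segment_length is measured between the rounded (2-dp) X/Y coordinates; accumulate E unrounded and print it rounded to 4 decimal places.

At z = 4.76 mm: the cube (footprint 8×13.5) is included at this height; the 8.5×23.5 cube at (9, 0) contributes its full rectangle; Taking the first minus the rest: starting from the 8×13.5 cube, the 8.5×23.5 cube at (9, 0) misses the remaining region (no effect) — 1 connected region. The outline is a single polygon with 4 vertices. Extrusion per mm of travel: 0.6 × 0.28 / (π × 0.875²) = 0.069846. Accumulating E over each segment gives final E = 3.0034.

G0 X0.00 Y0.00 Z4.76
G1 X8.00 Y0.00 E0.5588
G1 X8.00 Y13.50 E1.5017
G1 X0.00 Y13.50 E2.0605
G1 X0.00 Y0.00 E3.0034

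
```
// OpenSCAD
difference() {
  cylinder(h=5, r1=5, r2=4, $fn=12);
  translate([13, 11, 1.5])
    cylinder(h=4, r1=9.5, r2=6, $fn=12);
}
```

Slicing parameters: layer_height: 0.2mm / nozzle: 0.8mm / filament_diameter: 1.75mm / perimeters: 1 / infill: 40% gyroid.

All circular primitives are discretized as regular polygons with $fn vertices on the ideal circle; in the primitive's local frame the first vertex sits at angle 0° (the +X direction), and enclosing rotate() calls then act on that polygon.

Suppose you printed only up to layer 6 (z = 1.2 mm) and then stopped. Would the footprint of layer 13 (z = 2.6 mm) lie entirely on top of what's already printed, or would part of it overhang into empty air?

Compare the two slices. At z = 1.2: the cone (r1=5→r2=4) has section circumradius 4.760 here — a regular 12-gon (area = (12/2)·4.760²·sin(360°/12) = 67.97 mm²); the cone at (13, 11) does not reach this height (z outside [1.5, 5.5]); After the difference (first − rest): none of the subtracted shapes is present at this height, so the cone is unchanged — area = 67.97 mm². At z = 2.6: the cone contributes a regular 12-gon of circumradius 4.480 (interpolated between r1=5 and r2=4 at t=0.520) (area = (12/2)·4.480²·sin(360°/12) = 60.21 mm²); the cone at (13, 11): at t=0.275 of its height the radius interpolates to r₁+(r₂−r₁)t = 8.537, giving a regular 12-gon of that circumradius (area = (12/2)·8.537²·sin(360°/12) = 218.67 mm²); Subtracting the remaining from the first: starting from the cone (60.21 mm²), the cone at (13, 11) misses the remaining region (no effect) — area = 60.21 mm². Checking containment: the cross-section at z = 2.6 is a subset of the cross-section at z = 1.2.

entirely on top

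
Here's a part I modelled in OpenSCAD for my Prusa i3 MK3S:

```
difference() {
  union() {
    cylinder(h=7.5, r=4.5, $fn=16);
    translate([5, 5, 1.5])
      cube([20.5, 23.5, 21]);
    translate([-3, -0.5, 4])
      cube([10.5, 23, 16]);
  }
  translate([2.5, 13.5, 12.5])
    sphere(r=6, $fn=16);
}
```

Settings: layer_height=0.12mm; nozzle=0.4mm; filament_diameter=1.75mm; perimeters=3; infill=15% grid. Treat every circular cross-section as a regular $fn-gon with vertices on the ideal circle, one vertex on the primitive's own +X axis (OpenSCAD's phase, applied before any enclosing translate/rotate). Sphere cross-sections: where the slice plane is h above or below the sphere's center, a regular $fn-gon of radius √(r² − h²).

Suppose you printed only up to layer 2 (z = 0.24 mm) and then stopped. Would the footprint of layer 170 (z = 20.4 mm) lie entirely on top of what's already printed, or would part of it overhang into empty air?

part overhangs

Compare the two slices. At z = 0.24: the cylinder: section is a regular 16-gon, circumradius r=4.5 (area = (16/2)·4.500²·sin(360°/16) = 61.99 mm²); the cube at (5, 5) does not reach this height (z outside [1.5, 22.5]); the cube at (-3, -0.5) does not reach this height (z outside [4, 20]); Combining (union): only the r=4.5 cylinder is present, so the union is just that shape — area = 61.99 mm²; the sphere at (2.5, 13.5) is not intersected at this z (|z−center|=12.260 > r=6); After the difference (first − rest): none of the subtracted shapes is present at this height, so that combined region is unchanged — area = 61.99 mm². At z = 20.4: the cylinder is not intersected at this z (z outside [0, 7.5]); the cube at (5, 5) (footprint 20.5×23.5) is included at this height (area 481.75 mm²); the cube at (-3, -0.5) does not reach this height (z outside [4, 20]); Merging all regions: only the 20.5×23.5 cube at (5, 5) is present, so the union is just that shape — area = 481.75 mm²; the sphere at (2.5, 13.5) does not reach this height (|z−center|=7.900 > r=6); Taking the first minus the rest: none of the subtracted shapes is present at this height, so that combined region is unchanged — area = 481.75 mm². Checking containment: at z = 20.4 the cross-section extends beyond the z = 0.24 cross-section by about 481.75 mm².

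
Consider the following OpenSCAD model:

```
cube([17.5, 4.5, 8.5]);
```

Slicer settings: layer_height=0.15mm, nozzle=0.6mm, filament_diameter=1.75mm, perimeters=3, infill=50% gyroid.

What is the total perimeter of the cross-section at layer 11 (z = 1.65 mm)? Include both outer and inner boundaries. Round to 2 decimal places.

44.00 mm

At z = 1.65 mm: the cube (footprint 17.5×4.5) is included at this height (perimeter 44.00 mm). Overall, the cross-section is a single solid region. Total boundary length (outer) = 44.00 mm.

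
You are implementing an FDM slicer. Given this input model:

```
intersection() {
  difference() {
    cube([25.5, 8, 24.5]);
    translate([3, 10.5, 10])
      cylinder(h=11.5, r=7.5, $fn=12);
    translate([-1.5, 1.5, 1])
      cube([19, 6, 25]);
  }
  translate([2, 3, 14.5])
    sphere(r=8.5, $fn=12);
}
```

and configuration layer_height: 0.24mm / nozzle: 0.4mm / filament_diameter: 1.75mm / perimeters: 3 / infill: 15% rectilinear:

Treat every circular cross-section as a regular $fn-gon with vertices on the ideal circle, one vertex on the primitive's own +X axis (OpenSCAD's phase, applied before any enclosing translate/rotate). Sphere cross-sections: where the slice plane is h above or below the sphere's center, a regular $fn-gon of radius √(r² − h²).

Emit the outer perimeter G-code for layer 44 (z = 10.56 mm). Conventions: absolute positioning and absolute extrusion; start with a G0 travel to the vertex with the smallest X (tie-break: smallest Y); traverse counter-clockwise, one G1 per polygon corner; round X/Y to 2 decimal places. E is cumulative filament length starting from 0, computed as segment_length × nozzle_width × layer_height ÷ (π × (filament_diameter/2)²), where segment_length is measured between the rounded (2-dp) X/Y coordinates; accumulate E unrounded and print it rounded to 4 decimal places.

At z = 10.56 mm: the cube (footprint 25.5×8) is included at this height; the cylinder at (3, 10.5): section is a regular 12-gon, circumradius r=7.5; the cube at (-1.5, 1.5) (footprint 19×6) is included at this height; Taking the first minus the rest: starting from the 25.5×8 cube, the r=7.5 cylinder at (3, 10.5) partially overlaps it — only the 38.07 mm² overlap (of its 168.75 mm²) is removed, clipping the outline; the 19×6 cube at (-1.5, 1.5) partially overlaps it — only the 71.81 mm² overlap (of its 114.00 mm²) is removed, clipping the outline — 1 connected region; the r=8.5 sphere at (2, 3) contributes a regular 12-gon of circumradius √(8.5²−3.94²) = 7.532; After intersecting: the r=8.5 sphere at (2, 3) partially overlaps the result so far; clipping to the common part keeps 13.39 mm² — 1 connected region. The outline is a single polygon with 4 vertices. Extrusion per mm of travel: 0.4 × 0.24 / (π × 0.875²) = 0.039912. Accumulating E over each segment gives final E = 0.8347.

G0 X0.00 Y0.00 Z10.56
G1 X8.73 Y0.00 E0.3484
G1 X9.13 Y1.50 E0.4104
G1 X0.00 Y1.50 E0.7748
G1 X0.00 Y0.00 E0.8347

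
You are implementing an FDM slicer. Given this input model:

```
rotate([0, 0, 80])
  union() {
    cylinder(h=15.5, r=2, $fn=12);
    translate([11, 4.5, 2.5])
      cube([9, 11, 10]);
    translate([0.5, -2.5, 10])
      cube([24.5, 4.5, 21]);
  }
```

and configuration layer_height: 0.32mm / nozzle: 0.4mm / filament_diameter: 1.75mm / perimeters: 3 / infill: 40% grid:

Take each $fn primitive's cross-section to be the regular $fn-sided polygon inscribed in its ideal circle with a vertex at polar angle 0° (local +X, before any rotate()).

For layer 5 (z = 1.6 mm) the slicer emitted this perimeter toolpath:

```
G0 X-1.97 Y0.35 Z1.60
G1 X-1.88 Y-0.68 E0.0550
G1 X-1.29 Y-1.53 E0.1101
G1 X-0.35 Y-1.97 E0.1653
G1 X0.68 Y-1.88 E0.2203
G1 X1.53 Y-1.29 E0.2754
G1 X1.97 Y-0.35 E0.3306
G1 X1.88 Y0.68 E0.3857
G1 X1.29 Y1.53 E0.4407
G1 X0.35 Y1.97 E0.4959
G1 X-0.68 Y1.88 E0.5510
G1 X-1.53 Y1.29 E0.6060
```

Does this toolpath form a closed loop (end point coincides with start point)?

no

Start point (G0): (-1.97, 0.35). End point (last G1): the path does not return to the start — open.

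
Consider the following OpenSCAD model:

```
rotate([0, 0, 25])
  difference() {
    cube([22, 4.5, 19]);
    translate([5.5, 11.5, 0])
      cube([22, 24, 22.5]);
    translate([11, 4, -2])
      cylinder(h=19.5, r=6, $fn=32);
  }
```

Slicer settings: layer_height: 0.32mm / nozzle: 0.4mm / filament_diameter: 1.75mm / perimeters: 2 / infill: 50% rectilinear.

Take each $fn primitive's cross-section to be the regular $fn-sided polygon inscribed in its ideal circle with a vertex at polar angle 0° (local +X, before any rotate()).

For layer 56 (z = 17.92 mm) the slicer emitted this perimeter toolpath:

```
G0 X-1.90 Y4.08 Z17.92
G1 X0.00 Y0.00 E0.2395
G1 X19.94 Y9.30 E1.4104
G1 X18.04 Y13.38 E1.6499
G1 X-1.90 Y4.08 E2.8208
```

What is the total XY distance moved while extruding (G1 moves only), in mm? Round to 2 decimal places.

Sum the Euclidean lengths of each G1 segment: total = 53.01 mm.

53.01 mm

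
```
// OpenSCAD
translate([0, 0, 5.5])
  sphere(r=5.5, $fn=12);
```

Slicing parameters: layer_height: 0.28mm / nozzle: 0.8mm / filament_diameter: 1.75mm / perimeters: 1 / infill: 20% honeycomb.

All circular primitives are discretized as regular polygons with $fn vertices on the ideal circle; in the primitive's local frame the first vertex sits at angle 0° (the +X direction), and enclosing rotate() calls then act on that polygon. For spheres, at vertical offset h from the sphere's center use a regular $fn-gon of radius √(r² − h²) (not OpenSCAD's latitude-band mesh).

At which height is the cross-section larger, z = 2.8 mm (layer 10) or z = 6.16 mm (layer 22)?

Layer 10 (z = 2.8): the r=5.5 sphere contributes a regular 12-gon of circumradius √(5.5²−2.7²) = 4.792 (area = (12/2)·4.792²·sin(360°/12) = 68.88 mm²). So its area = 68.88 mm². Layer 22 (z = 6.16): the sphere: section is a regular 12-gon, circumradius = √(r²−h²) = √(5.5²−0.66²) = 5.460 (area = (12/2)·5.460²·sin(360°/12) = 89.44 mm²). So its area = 89.44 mm². Layer 22 is larger (89.44 vs 68.88 mm²).

layer 22 (z = 6.16 mm)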